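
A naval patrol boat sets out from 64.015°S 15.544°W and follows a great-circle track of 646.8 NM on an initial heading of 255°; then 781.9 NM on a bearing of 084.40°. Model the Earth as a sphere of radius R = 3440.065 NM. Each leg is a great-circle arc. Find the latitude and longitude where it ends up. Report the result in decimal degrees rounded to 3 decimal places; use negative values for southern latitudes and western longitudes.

latitude -60.647°, longitude -13.332°

Apply the spherical direct solution leg by leg, carrying full precision between legs.
Leg 1: from (-64.015°, -15.544°), δ = 646.8/3440.065 = 0.188020 rad, θ = 255° → φ = -64.724°, λ = -40.558°.
Leg 2: from (-64.724°, -40.558°), δ = 781.9/3440.065 = 0.227292 rad, θ = 84.4° → φ = -60.647°, λ = -13.332°.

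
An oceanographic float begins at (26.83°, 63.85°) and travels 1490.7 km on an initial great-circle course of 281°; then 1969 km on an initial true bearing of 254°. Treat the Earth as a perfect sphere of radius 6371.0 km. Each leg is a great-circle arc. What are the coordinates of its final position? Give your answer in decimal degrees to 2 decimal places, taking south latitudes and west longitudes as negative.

Apply the spherical direct solution leg by leg, carrying full precision between legs.
Leg 1: from (26.83°, 63.85°), δ = 1490.7/6371 = 0.233982 rad, θ = 281° → φ = 28.59°, λ = 48.83°.
Leg 2: from (28.59°, 48.83°), δ = 1969/6371 = 0.309057 rad, θ = 254° → φ = 22.47°, λ = 30.38°.

latitude 22.47°, longitude 30.38°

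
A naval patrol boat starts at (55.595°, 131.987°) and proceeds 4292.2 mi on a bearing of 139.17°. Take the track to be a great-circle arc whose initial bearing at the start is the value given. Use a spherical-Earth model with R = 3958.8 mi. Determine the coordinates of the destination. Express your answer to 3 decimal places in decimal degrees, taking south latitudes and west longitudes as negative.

latitude 0.452°, longitude 167.294°

The arc subtends δ = 4292.2/3958.8 = 1.084217 rad at the centre.
Start latitude φ₁ = 0.970316 rad; initial bearing θ = 2.428975 rad.
Applying the spherical law of cosines for sides, sin φ₂ = sin φ₁ cos δ + cos φ₁ sin δ cos θ = 0.007886, so φ₂ = 0.452°.
Then Δλ = atan2(0.326555, 0.461098) = 0.616216 rad, from sin θ sin δ cos φ₁ over cos δ − sin φ₁ sin φ₂.
λ₂ = λ₁ + Δλ = 167.294°.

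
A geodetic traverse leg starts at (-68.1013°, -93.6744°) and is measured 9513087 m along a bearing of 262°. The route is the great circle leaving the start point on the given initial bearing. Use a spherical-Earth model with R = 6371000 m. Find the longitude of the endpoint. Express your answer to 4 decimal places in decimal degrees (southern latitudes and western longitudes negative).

longitude 170.5520°

δ = 9513087/6371000 = 1.493186 rad (85.5532°).
Start latitude φ₁ = -1.188592 rad; initial bearing θ = 4.572763 rad.
sin φ₂ = sin φ₁ cos δ + cos φ₁ sin δ cos θ = (-0.927845)(0.077533) + (0.372967)(0.996990)(-0.139173) = -0.123689
φ₂ = asin(-0.123689) = -0.124006 rad = -7.1050°.
Then Δλ = atan2(-0.368225, -0.037231) = -1.671565 rad, from sin θ sin δ cos φ₁ over cos δ − sin φ₁ sin φ₂.
λ₂ = -93.6744° + -95.7736° = -189.4480°, normalized to (−180°, 180°] → 170.5520°.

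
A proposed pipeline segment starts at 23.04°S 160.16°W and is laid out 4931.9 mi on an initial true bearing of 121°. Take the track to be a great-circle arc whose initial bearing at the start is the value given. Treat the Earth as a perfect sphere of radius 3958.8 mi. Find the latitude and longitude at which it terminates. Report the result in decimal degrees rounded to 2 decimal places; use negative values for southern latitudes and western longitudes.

latitude -35.04°, longitude -77.37°

Central angle δ = d/R = 1.245807 rad.
Converting: φ₁ = -0.402124 rad, θ = 2.111848 rad.
Destination latitude: φ₂ = arcsin( sin φ₁ cos δ + cos φ₁ sin δ cos θ ) = arcsin(-0.574110) = -35.04°.
Δλ = atan2( sin θ sin δ cos φ₁ , cos δ − sin φ₁ sin φ₂ ) = atan2(0.747503, 0.094607) = 1.444901 rad = 82.79°.
λ₂ = λ₁ + Δλ = -77.37°.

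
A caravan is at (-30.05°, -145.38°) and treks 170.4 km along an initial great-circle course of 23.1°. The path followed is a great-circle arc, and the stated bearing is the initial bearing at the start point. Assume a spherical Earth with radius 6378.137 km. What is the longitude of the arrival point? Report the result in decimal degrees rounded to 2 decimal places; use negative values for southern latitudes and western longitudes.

The arc subtends δ = 170.4/6378.137 = 0.026716 rad at the centre.
Converting: φ₁ = -0.524471 rad, θ = 0.403171 rad.
sin φ₂ = sin φ₁ cos δ + cos φ₁ sin δ cos θ = (-0.500756)(0.999643) + (0.865589)(0.026713)(0.919821) = -0.479308
φ₂ = asin(-0.479308) = -0.499866 rad = -28.64°.
Then Δλ = atan2(0.009072, 0.759627) = 0.011942 rad, from sin θ sin δ cos φ₁ over cos δ − sin φ₁ sin φ₂.
λ₂ = λ₁ + Δλ = -144.70°.

longitude -144.70°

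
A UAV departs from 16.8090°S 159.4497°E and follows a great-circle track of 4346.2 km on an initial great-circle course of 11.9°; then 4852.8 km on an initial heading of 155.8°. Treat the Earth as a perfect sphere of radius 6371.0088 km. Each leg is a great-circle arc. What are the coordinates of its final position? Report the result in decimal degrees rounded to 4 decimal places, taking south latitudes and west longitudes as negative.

latitude -18.7143°, longitude -175.1396°

Apply the spherical direct solution leg by leg, carrying full precision between legs.
Leg 1: from (-16.8090°, 159.4497°), δ = 4346.2/6371.0088 = 0.682184 rad, θ = 11.9° → φ = 21.4764°, λ = 167.4808°.
Leg 2: from (21.4764°, 167.4808°), δ = 4852.8/6371.0088 = 0.761700 rad, θ = 155.8° → φ = -18.7143°, λ = -175.1396°.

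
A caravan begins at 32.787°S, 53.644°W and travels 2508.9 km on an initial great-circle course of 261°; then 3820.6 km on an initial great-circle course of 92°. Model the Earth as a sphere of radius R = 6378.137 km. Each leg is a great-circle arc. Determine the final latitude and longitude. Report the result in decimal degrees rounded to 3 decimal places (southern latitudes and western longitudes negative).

latitude -28.108°, longitude -40.908°

Apply the spherical direct solution leg by leg, carrying full precision between legs.
Leg 1: from (-32.787°, -53.644°), δ = 2508.9/6378.137 = 0.393359 rad, θ = 261° → φ = -33.406°, λ = -80.612°.
Leg 2: from (-33.406°, -80.612°), δ = 3820.6/6378.137 = 0.599015 rad, θ = 92° → φ = -28.108°, λ = -40.908°.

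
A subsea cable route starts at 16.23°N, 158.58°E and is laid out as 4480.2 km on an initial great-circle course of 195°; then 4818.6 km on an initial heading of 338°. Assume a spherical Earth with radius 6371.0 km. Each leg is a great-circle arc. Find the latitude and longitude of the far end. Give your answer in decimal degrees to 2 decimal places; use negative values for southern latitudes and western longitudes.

Apply the spherical direct solution leg by leg, carrying full precision between legs.
Leg 1: from (16.23°, 158.58°), δ = 4480.2/6371 = 0.703218 rad, θ = 195° → φ = -22.74°, λ = 148.12°.
Leg 2: from (-22.74°, 148.12°), δ = 4818.6/6371 = 0.756333 rad, θ = 338° → φ = 17.80°, λ = 132.46°.

latitude 17.80°, longitude 132.46°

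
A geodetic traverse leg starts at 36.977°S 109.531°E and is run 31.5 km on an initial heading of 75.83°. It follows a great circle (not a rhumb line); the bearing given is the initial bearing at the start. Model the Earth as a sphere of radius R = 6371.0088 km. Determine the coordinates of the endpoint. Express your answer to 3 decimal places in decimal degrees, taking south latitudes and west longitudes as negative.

latitude -36.907°, longitude 109.875°

The arc subtends δ = 31.5/6371.0088 = 0.004944 rad at the centre.
Converting: φ₁ = -0.645370 rad, θ = 1.323483 rad.
Applying the spherical law of cosines for sides, sin φ₂ = sin φ₁ cos δ + cos φ₁ sin δ cos θ = -0.600520, so φ₂ = -36.907°.
Δλ = atan2( sin θ sin δ cos φ₁ , cos δ − sin φ₁ sin φ₂ ) = atan2(0.003830, 0.638778) = 0.005995 rad = 0.344°.
Hence λ₂ = 109.531° + 0.344° = 109.875°.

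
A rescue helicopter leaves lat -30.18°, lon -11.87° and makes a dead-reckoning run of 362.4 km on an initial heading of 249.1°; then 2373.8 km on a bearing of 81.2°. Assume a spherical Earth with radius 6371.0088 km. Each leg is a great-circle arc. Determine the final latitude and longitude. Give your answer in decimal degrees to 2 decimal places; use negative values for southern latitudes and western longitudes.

latitude -25.86°, longitude 8.13°

Apply the spherical direct solution leg by leg, carrying full precision between legs.
Leg 1: from (-30.18°, -11.87°), δ = 362.4/6371.0088 = 0.056883 rad, θ = 249.1° → φ = -31.29°, λ = -15.43°.
Leg 2: from (-31.29°, -15.43°), δ = 2373.8/6371.0088 = 0.372594 rad, θ = 81.2° → φ = -25.86°, λ = 8.13°.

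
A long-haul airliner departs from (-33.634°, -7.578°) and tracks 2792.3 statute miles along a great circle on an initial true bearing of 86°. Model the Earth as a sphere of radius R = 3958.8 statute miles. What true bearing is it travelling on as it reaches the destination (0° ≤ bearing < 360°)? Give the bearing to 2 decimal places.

Angular distance δ = d/R = 2792.3 / 3958.8 = 0.705340 rad.
Start latitude φ₁ = -0.587024 rad; initial bearing θ = 1.500983 rad.
Applying the spherical law of cosines for sides, sin φ₂ = sin φ₁ cos δ + cos φ₁ sin δ cos θ = -0.384072, so φ₂ = -22.586°.
Δλ = atan2( sin θ sin δ cos φ₁ , cos δ − sin φ₁ sin φ₂ ) = atan2(0.538449, 0.548659) = 0.776006 rad = 44.462°.
λ₂ = λ₁ + Δλ = 36.884°.
The forward bearing on arrival equals the back-azimuth from the destination plus 180°.
Back-azimuth from P₂ (-22.59°, 36.88°) to P₁ (-33.63°, -7.58°), with Δλ' = λ₁ − λ₂ = -44.46°: atan2( sin Δλ' cos φ₁ , cos φ₂ sin φ₁ − sin φ₂ cos φ₁ cos Δλ' ) = 244.10°.
Final bearing = (244.10° + 180°) mod 360° = 64.10°.

final bearing 64.10°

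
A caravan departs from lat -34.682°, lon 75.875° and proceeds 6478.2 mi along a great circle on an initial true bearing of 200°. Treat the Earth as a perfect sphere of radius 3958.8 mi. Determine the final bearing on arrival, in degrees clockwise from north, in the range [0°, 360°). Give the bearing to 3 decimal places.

Central angle δ = d/R = 1.636405 rad.
With φ₁ = -34.682° = -0.605315 rad and θ = 200° = 3.490659 rad:
Destination latitude: φ₂ = arcsin( sin φ₁ cos δ + cos φ₁ sin δ cos θ ) = arcsin(-0.733762) = -47.203°.
For the longitude increment, Δλ = atan2( sin θ sin δ cos φ₁, cos δ − sin φ₁ sin φ₂ ) = atan2(-0.280646, -0.483088) = -149.846°.
λ₂ = 75.875° + -149.846° = -73.971°.
The forward bearing on arrival equals the back-azimuth from the destination plus 180°.
Back-azimuth from P₂ (-47.203°, -73.971°) to P₁ (-34.682°, 75.875°), with Δλ' = λ₁ − λ₂ = 149.846°: atan2( sin Δλ' cos φ₁ , cos φ₂ sin φ₁ − sin φ₂ cos φ₁ cos Δλ' ) = 155.546°.
Final bearing = (155.546° + 180°) mod 360° = 335.546°.

final bearing 335.546°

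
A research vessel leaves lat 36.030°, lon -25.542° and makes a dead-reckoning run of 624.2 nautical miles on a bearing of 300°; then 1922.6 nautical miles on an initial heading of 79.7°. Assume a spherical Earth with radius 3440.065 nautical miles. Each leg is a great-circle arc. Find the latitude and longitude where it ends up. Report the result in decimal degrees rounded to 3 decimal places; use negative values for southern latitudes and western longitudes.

Apply the spherical direct solution leg by leg, carrying full precision between legs.
Leg 1: from (36.030°, -25.542°), δ = 624.2/3440.065 = 0.181450 rad, θ = 300° → φ = 40.656°, λ = -37.430°.
Leg 2: from (40.656°, -37.430°), δ = 1922.6/3440.065 = 0.558885 rad, θ = 79.7° → φ = 38.632°, λ = 4.470°.

latitude 38.632°, longitude 4.470°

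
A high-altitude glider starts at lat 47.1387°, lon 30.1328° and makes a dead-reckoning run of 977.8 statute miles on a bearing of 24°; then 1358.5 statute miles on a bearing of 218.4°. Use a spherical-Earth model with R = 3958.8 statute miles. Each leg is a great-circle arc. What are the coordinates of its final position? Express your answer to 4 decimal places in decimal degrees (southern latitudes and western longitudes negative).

latitude 42.7683°, longitude 24.9324°

Apply the spherical direct solution leg by leg, carrying full precision between legs.
Leg 1: from (47.1387°, 30.1328°), δ = 977.8/3958.8 = 0.246994 rad, θ = 24° → φ = 59.6197°, λ = 41.4728°.
Leg 2: from (59.6197°, 41.4728°), δ = 1358.5/3958.8 = 0.343160 rad, θ = 218.4° → φ = 42.7683°, λ = 24.9324°.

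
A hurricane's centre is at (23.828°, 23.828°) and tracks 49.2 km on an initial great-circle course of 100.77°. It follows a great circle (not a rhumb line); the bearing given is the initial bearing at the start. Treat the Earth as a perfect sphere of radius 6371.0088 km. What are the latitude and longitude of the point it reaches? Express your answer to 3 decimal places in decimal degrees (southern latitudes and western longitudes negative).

The arc subtends δ = 49.2/6371.0088 = 0.007722 rad at the centre.
Converting: φ₁ = 0.415877 rad, θ = 1.758768 rad.
Destination latitude: φ₂ = arcsin( sin φ₁ cos δ + cos φ₁ sin δ cos θ ) = arcsin(0.402660) = 23.745°.
Δλ = atan2( sin θ sin δ cos φ₁ , cos δ − sin φ₁ sin φ₂ ) = atan2(0.006940, 0.837298) = 0.008288 rad = 0.475°.
λ₂ = λ₁ + Δλ = 24.303°.

latitude 23.745°, longitude 24.303°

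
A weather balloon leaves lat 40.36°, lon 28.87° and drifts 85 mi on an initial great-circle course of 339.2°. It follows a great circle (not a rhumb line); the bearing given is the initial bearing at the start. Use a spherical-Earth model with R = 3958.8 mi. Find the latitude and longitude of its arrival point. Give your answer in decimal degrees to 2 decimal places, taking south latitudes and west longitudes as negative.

latitude 41.51°, longitude 28.29°

Central angle δ = d/R = 0.021471 rad.
Start latitude φ₁ = 0.704415 rad; initial bearing θ = 5.920157 rad.
Destination latitude: φ₂ = arcsin( sin φ₁ cos δ + cos φ₁ sin δ cos θ ) = arcsin(0.662732) = 41.51°.
Then Δλ = atan2(-0.005809, 0.570592) = -0.010181 rad, from sin θ sin δ cos φ₁ over cos δ − sin φ₁ sin φ₂.
Hence λ₂ = 28.87° + -0.58° = 28.29°.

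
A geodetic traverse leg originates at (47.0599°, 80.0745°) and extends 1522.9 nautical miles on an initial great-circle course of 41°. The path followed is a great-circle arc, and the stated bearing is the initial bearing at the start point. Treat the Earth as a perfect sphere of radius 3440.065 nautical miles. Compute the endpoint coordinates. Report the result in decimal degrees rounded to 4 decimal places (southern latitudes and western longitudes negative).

latitude 61.8527°, longitude 116.6408°

The arc subtends δ = 1522.9/3440.065 = 0.442695 rad at the centre.
Converting: φ₁ = 0.821350 rad, θ = 0.715585 rad.
Destination latitude: φ₂ = arcsin( sin φ₁ cos δ + cos φ₁ sin δ cos θ ) = arcsin(0.881738) = 61.8527°.
Δλ = atan2( sin θ sin δ cos φ₁ , cos δ − sin φ₁ sin φ₂ ) = atan2(0.191454, 0.258110) = 0.638203 rad = 36.5663°.
Hence λ₂ = 80.0745° + 36.5663° = 116.6408°.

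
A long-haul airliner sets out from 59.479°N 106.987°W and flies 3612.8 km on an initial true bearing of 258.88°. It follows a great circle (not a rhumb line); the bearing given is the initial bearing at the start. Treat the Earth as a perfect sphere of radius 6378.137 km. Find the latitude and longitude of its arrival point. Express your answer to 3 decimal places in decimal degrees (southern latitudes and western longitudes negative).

δ = 3612.8/6378.137 = 0.566435 rad (32.4543°).
Start latitude φ₁ = 1.038104 rad; initial bearing θ = 4.518308 rad.
Destination latitude: φ₂ = arcsin( sin φ₁ cos δ + cos φ₁ sin δ cos θ ) = arcsin(0.674341) = 42.403°.
Then Δλ = atan2(-0.267412, 0.262913) = -0.793882 rad, from sin θ sin δ cos φ₁ over cos δ − sin φ₁ sin φ₂.
λ₂ = -106.987° + -45.486° = -152.473°.

latitude 42.403°, longitude -152.473°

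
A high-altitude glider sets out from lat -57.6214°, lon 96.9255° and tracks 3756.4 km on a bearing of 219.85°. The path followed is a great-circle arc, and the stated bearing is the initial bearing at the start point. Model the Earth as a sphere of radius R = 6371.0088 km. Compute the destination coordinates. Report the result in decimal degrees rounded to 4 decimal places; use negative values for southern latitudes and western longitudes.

Angular distance δ = d/R = 3756.4 / 6371.0088 = 0.589608 rad.
With φ₁ = -57.6214° = -1.005683 rad and θ = 219.85° = 3.837106 rad:
Destination latitude: φ₂ = arcsin( sin φ₁ cos δ + cos φ₁ sin δ cos θ ) = arcsin(-0.930537) = -68.5187°.
For the longitude increment, Δλ = atan2( sin θ sin δ cos φ₁, cos δ − sin φ₁ sin φ₂ ) = atan2(-0.190801, 0.045294) = -76.6458°.
λ₂ = λ₁ + Δλ = 20.2797°.

latitude -68.5187°, longitude 20.2797°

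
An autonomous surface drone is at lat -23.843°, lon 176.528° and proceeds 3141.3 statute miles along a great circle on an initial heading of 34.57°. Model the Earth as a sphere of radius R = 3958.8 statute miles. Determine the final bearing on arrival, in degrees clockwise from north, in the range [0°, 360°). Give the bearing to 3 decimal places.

δ = 3141.3/3958.8 = 0.793498 rad (45.4641°).
Converting: φ₁ = -0.416139 rad, θ = 0.603360 rad.
Applying the spherical law of cosines for sides, sin φ₂ = sin φ₁ cos δ + cos φ₁ sin δ cos θ = 0.253349, so φ₂ = 14.676°.
Δλ = atan2( sin θ sin δ cos φ₁ , cos δ − sin φ₁ sin φ₂ ) = atan2(0.369940, 0.803768) = 0.431351 rad = 24.715°.
λ₂ = 176.528° + 24.715° = 201.243°, normalized to (−180°, 180°] → -158.757°.
The forward bearing on arrival equals the back-azimuth from the destination plus 180°.
Back-azimuth from P₂ (14.676°, -158.757°) to P₁ (-23.843°, 176.528°), with Δλ' = λ₁ − λ₂ = 335.285°: atan2( sin Δλ' cos φ₁ , cos φ₂ sin φ₁ − sin φ₂ cos φ₁ cos Δλ' ) = 212.445°.
Final bearing = (212.445° + 180°) mod 360° = 32.445°.

final bearing 32.445°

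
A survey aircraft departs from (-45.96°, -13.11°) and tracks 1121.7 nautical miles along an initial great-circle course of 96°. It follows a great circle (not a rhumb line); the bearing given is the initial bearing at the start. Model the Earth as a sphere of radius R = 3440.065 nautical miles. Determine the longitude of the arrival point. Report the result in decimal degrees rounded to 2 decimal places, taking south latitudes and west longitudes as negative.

longitude 13.55°

δ = 1121.7/3440.065 = 0.326069 rad (18.6824°).
Start latitude φ₁ = -0.802153 rad; initial bearing θ = 1.675516 rad.
Destination latitude: φ₂ = arcsin( sin φ₁ cos δ + cos φ₁ sin δ cos θ ) = arcsin(-0.704253) = -44.77°.
Then Δλ = atan2(0.221455, 0.441053) = 0.465331 rad, from sin θ sin δ cos φ₁ over cos δ − sin φ₁ sin φ₂.
λ₂ = -13.11° + 26.66° = 13.55°.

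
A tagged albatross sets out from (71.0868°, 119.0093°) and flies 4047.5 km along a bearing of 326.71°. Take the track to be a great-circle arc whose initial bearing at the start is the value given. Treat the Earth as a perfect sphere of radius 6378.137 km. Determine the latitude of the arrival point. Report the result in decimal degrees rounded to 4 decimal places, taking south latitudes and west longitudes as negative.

latitude 67.2893°

δ = 4047.5/6378.137 = 0.634590 rad (36.3593°).
Converting: φ₁ = 1.240699 rad, θ = 5.702165 rad.
Applying the spherical law of cosines for sides, sin φ₂ = sin φ₁ cos δ + cos φ₁ sin δ cos θ = 0.922466, so φ₂ = 67.2893°.
Δλ = atan2( sin θ sin δ cos φ₁ , cos δ − sin φ₁ sin φ₂ ) = atan2(-0.105474, -0.067348) = -2.139064 rad = -122.5593°.
λ₂ = λ₁ + Δλ = -3.5500°.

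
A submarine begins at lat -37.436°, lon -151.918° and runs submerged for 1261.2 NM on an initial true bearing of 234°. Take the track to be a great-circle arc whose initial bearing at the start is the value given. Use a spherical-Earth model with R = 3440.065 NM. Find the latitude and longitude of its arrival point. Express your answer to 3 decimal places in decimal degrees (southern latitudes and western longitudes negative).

latitude -47.289°, longitude -177.230°

Central angle δ = d/R = 0.366621 rad.
With φ₁ = -37.436° = -0.653381 rad and θ = 234° = 4.084070 rad:
sin φ₂ = sin φ₁ cos δ + cos φ₁ sin δ cos θ = (-0.607875)(0.933544) + (0.794033)(0.358463)(-0.587785) = -0.734780
φ₂ = asin(-0.734780) = -0.825342 rad = -47.289°.
For the longitude increment, Δλ = atan2( sin θ sin δ cos φ₁, cos δ − sin φ₁ sin φ₂ ) = atan2(-0.230272, 0.486890) = -25.312°.
Hence λ₂ = -151.918° + -25.312° = -177.230°.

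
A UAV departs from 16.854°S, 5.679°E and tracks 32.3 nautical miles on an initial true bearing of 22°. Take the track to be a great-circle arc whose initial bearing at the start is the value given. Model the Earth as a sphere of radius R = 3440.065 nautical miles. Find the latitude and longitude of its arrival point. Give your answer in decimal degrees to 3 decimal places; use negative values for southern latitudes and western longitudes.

Central angle δ = d/R = 0.009389 rad.
With φ₁ = -16.854° = -0.294158 rad and θ = 22° = 0.383972 rad:
sin φ₂ = sin φ₁ cos δ + cos φ₁ sin δ cos θ = (-0.289934)(0.999956) + (0.957047)(0.009389)(0.927184) = -0.281590
φ₂ = asin(-0.281590) = -0.285450 rad = -16.355°.
Then Δλ = atan2(0.003366, 0.918314) = 0.003666 rad, from sin θ sin δ cos φ₁ over cos δ − sin φ₁ sin φ₂.
Hence λ₂ = 5.679° + 0.210° = 5.889°.

latitude -16.355°, longitude 5.889°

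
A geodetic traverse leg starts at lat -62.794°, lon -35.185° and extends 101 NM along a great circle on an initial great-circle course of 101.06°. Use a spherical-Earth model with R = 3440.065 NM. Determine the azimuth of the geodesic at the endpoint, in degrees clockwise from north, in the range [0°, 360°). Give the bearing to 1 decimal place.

δ = 101/3440.065 = 0.029360 rad (1.6822°).
With φ₁ = -62.794° = -1.095962 rad and θ = 101.06° = 1.763830 rad:
sin φ₂ = sin φ₁ cos δ + cos φ₁ sin δ cos θ = (-0.889369)(0.999569) + (0.457191)(0.029356)(-0.191837) = -0.891560
φ₂ = asin(-0.891560) = -1.100778 rad = -63.070°.
Δλ = atan2( sin θ sin δ cos φ₁ , cos δ − sin φ₁ sin φ₂ ) = atan2(0.013172, 0.206644) = 0.063656 rad = 3.647°.
λ₂ = -35.185° + 3.647° = -31.538°.
The forward bearing on arrival equals the back-azimuth from the destination plus 180°.
Back-azimuth from P₂ (-63.1°, -31.5°) to P₁ (-62.8°, -35.2°), with Δλ' = λ₁ − λ₂ = -3.6°: atan2( sin Δλ' cos φ₁ , cos φ₂ sin φ₁ − sin φ₂ cos φ₁ cos Δλ' ) = 277.8°.
Final bearing = (277.8° + 180°) mod 360° = 97.8°.

final bearing 97.8°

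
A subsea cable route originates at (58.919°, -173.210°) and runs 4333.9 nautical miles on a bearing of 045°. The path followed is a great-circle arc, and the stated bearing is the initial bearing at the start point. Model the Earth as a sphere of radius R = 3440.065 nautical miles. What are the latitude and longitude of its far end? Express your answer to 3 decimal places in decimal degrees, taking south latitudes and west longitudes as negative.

Central angle δ = d/R = 1.259831 rad.
Converting: φ₁ = 1.028331 rad, θ = 0.785398 rad.
Applying the spherical law of cosines for sides, sin φ₂ = sin φ₁ cos δ + cos φ₁ sin δ cos θ = 0.609587, so φ₂ = 37.560°.
For the longitude increment, Δλ = atan2( sin θ sin δ cos φ₁, cos δ − sin φ₁ sin φ₂ ) = atan2(0.347535, -0.216095) = 121.873°.
λ₂ = -173.210° + 121.873° = -51.337°.

latitude 37.560°, longitude -51.337°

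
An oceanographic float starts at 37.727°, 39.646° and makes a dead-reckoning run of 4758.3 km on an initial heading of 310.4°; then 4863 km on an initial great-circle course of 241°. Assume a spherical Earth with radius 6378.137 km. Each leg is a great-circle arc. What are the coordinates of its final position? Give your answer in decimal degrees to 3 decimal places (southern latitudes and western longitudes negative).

Apply the spherical direct solution leg by leg, carrying full precision between legs.
Leg 1: from (37.727°, 39.646°), δ = 4758.3/6378.137 = 0.746033 rad, θ = 310.4° → φ = 52.873°, λ = -19.264°.
Leg 2: from (52.873°, -19.264°), δ = 4863/6378.137 = 0.762448 rad, θ = 241° → φ = 21.991°, λ = -59.918°.

latitude 21.991°, longitude -59.918°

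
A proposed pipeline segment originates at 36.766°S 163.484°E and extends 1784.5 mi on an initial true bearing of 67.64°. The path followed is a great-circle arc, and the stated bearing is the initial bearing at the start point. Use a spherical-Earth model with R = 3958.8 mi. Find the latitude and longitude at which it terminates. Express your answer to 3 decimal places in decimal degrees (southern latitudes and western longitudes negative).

latitude -23.953°, longitude -170.357°

δ = 1784.5/3958.8 = 0.450768 rad (25.8271°).
With φ₁ = -36.766° = -0.641688 rad and θ = 67.64° = 1.180541 rad:
Applying the spherical law of cosines for sides, sin φ₂ = sin φ₁ cos δ + cos φ₁ sin δ cos θ = -0.405993, so φ₂ = -23.953°.
Then Δλ = atan2(0.322758, 0.657106) = 0.456568 rad, from sin θ sin δ cos φ₁ over cos δ − sin φ₁ sin φ₂.
λ₂ = 163.484° + 26.159° = 189.643°, normalized to (−180°, 180°] → -170.357°.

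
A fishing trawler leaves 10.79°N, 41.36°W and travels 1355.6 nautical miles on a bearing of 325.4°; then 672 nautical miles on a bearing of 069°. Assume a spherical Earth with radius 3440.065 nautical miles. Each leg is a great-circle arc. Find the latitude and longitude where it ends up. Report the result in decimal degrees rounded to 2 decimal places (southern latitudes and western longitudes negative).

latitude 32.34°, longitude -43.39°

Apply the spherical direct solution leg by leg, carrying full precision between legs.
Leg 1: from (10.79°, -41.36°), δ = 1355.6/3440.065 = 0.394062 rad, θ = 325.4° → φ = 28.90°, λ = -55.78°.
Leg 2: from (28.90°, -55.78°), δ = 672/3440.065 = 0.195345 rad, θ = 69° → φ = 32.34°, λ = -43.39°.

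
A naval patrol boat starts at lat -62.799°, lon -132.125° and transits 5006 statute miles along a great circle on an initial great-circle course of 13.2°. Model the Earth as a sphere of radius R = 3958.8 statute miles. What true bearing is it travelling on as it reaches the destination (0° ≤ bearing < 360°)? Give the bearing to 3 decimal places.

final bearing 6.066°

Angular distance δ = d/R = 5006 / 3958.8 = 1.264525 rad.
Start latitude φ₁ = -1.096049 rad; initial bearing θ = 0.230383 rad.
Applying the spherical law of cosines for sides, sin φ₂ = sin φ₁ cos δ + cos φ₁ sin δ cos θ = 0.156164, so φ₂ = 8.984°.
Δλ = atan2( sin θ sin δ cos φ₁ , cos δ − sin φ₁ sin φ₂ ) = atan2(0.099525, 0.440400) = 0.222254 rad = 12.734°.
Hence λ₂ = -132.125° + 12.734° = -119.391°.
The forward bearing on arrival equals the back-azimuth from the destination plus 180°.
Back-azimuth from P₂ (8.984°, -119.391°) to P₁ (-62.799°, -132.125°), with Δλ' = λ₁ − λ₂ = -12.734°: atan2( sin Δλ' cos φ₁ , cos φ₂ sin φ₁ − sin φ₂ cos φ₁ cos Δλ' ) = 186.066°.
Final bearing = (186.066° + 180°) mod 360° = 6.066°.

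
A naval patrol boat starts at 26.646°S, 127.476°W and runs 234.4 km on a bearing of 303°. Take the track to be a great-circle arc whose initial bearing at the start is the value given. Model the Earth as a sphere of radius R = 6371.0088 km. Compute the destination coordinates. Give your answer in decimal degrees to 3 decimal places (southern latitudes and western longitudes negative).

The arc subtends δ = 234.4/6371.0088 = 0.036792 rad at the centre.
Converting: φ₁ = -0.465060 rad, θ = 5.288348 rad.
sin φ₂ = sin φ₁ cos δ + cos φ₁ sin δ cos θ = (-0.448477)(0.999323) + (0.893794)(0.036783)(0.544639) = -0.430267
φ₂ = asin(-0.430267) = -0.444789 rad = -25.485°.
Δλ = atan2( sin θ sin δ cos φ₁ , cos δ − sin φ₁ sin φ₂ ) = atan2(-0.027573, 0.806358) = -0.034181 rad = -1.958°.
Hence λ₂ = -127.476° + -1.958° = -129.434°.

latitude -25.485°, longitude -129.434°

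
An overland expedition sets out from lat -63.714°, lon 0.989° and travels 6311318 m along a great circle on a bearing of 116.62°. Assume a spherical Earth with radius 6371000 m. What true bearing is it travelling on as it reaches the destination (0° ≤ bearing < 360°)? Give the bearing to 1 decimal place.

δ = 6311318/6371000 = 0.990632 rad (56.7590°).
Converting: φ₁ = -1.112019 rad, θ = 2.035403 rad.
sin φ₂ = sin φ₁ cos δ + cos φ₁ sin δ cos θ = (-0.896595)(0.548161) + (0.442852)(0.836373)(-0.448071) = -0.657439
φ₂ = asin(-0.657439) = -0.717415 rad = -41.105°.
For the longitude increment, Δλ = atan2( sin θ sin δ cos φ₁, cos δ − sin φ₁ sin φ₂ ) = atan2(0.331127, -0.041295) = 97.109°.
Hence λ₂ = 0.989° + 97.109° = 98.098°.
The forward bearing on arrival equals the back-azimuth from the destination plus 180°.
Back-azimuth from P₂ (-41.1°, 98.1°) to P₁ (-63.7°, 1.0°), with Δλ' = λ₁ − λ₂ = -97.1°: atan2( sin Δλ' cos φ₁ , cos φ₂ sin φ₁ − sin φ₂ cos φ₁ cos Δλ' ) = 211.7°.
Final bearing = (211.7° + 180°) mod 360° = 31.7°.

final bearing 31.7°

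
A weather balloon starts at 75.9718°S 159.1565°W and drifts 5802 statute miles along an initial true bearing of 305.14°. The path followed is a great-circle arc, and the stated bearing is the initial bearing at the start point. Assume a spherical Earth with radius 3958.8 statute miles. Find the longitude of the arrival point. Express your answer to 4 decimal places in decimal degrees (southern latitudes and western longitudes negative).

The arc subtends δ = 5802/3958.8 = 1.465596 rad at the centre.
Start latitude φ₁ = -1.325958 rad; initial bearing θ = 5.325698 rad.
sin φ₂ = sin φ₁ cos δ + cos φ₁ sin δ cos θ = (-0.970177)(0.105007) + (0.242399)(0.994472)(0.575576) = 0.036873
φ₂ = asin(0.036873) = 0.036881 rad = 2.1131°.
For the longitude increment, Δλ = atan2( sin θ sin δ cos φ₁, cos δ − sin φ₁ sin φ₂ ) = atan2(-0.197126, 0.140780) = -54.4670°.
λ₂ = -159.1565° + -54.4670° = -213.6235°, normalized to (−180°, 180°] → 146.3765°.

longitude 146.3765°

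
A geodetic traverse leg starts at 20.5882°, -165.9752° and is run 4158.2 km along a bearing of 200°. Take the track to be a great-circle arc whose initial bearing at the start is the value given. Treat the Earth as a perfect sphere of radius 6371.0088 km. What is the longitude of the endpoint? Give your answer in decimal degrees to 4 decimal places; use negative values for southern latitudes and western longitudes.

Angular distance δ = d/R = 4158.2 / 6371.0088 = 0.652675 rad.
With φ₁ = 20.5882° = 0.359332 rad and θ = 200° = 3.490659 rad:
sin φ₂ = sin φ₁ cos δ + cos φ₁ sin δ cos θ = (0.351649)(0.794462) + (0.936132)(0.607314)(-0.939693) = -0.254868
φ₂ = asin(-0.254868) = -0.257711 rad = -14.7658°.
Δλ = atan2( sin θ sin δ cos φ₁ , cos δ − sin φ₁ sin φ₂ ) = atan2(-0.194447, 0.884086) = -0.216495 rad = -12.4042°.
Hence λ₂ = -165.9752° + -12.4042° = -178.3794°.

longitude -178.3794°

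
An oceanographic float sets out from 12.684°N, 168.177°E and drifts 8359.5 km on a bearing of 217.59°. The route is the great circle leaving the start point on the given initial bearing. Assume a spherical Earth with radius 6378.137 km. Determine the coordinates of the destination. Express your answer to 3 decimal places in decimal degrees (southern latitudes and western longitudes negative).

latitude -43.675°, longitude 113.587°

Angular distance δ = d/R = 8359.5 / 6378.137 = 1.310649 rad.
Start latitude φ₁ = 0.221378 rad; initial bearing θ = 3.797662 rad.
sin φ₂ = sin φ₁ cos δ + cos φ₁ sin δ cos θ = (0.219574)(0.257223) + (0.975596)(0.966352)(-0.792396) = -0.690567
φ₂ = asin(-0.690567) = -0.762273 rad = -43.675°.
Δλ = atan2( sin θ sin δ cos φ₁ , cos δ − sin φ₁ sin φ₂ ) = atan2(-0.575096, 0.408853) = -0.952772 rad = -54.590°.
Hence λ₂ = 168.177° + -54.590° = 113.587°.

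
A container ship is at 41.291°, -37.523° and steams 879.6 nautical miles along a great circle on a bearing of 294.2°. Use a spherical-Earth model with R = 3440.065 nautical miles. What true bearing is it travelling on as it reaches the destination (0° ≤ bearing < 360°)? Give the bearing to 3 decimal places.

Central angle δ = d/R = 0.255693 rad.
Converting: φ₁ = 0.720664 rad, θ = 5.134759 rad.
Applying the spherical law of cosines for sides, sin φ₂ = sin φ₁ cos δ + cos φ₁ sin δ cos θ = 0.716329, so φ₂ = 45.752°.
For the longitude increment, Δλ = atan2( sin θ sin δ cos φ₁, cos δ − sin φ₁ sin φ₂ ) = atan2(-0.173333, 0.494795) = -19.306°.
λ₂ = -37.523° + -19.306° = -56.829°.
The forward bearing on arrival equals the back-azimuth from the destination plus 180°.
Back-azimuth from P₂ (45.752°, -56.829°) to P₁ (41.291°, -37.523°), with Δλ' = λ₁ − λ₂ = 19.306°: atan2( sin Δλ' cos φ₁ , cos φ₂ sin φ₁ − sin φ₂ cos φ₁ cos Δλ' ) = 100.829°.
Final bearing = (100.829° + 180°) mod 360° = 280.829°.

final bearing 280.829°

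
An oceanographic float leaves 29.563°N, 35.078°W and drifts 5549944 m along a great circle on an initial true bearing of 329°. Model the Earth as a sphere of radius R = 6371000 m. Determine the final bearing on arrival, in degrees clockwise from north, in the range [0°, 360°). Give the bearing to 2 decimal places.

final bearing 282.91°

Central angle δ = d/R = 0.871126 rad.
Start latitude φ₁ = 0.515972 rad; initial bearing θ = 5.742133 rad.
Destination latitude: φ₂ = arcsin( sin φ₁ cos δ + cos φ₁ sin δ cos θ ) = arcsin(0.888126) = 62.639°.
Δλ = atan2( sin θ sin δ cos φ₁ , cos δ − sin φ₁ sin φ₂ ) = atan2(-0.342735, 0.205782) = -1.030075 rad = -59.019°.
λ₂ = λ₁ + Δλ = -94.097°.
The forward bearing on arrival equals the back-azimuth from the destination plus 180°.
Back-azimuth from P₂ (62.64°, -94.10°) to P₁ (29.56°, -35.08°), with Δλ' = λ₁ − λ₂ = 59.02°: atan2( sin Δλ' cos φ₁ , cos φ₂ sin φ₁ − sin φ₂ cos φ₁ cos Δλ' ) = 102.91°.
Final bearing = (102.91° + 180°) mod 360° = 282.91°.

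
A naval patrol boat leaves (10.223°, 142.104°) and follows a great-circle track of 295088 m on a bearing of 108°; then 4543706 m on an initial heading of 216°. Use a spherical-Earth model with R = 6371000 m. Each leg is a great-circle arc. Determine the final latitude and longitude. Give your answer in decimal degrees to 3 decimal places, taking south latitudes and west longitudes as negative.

Apply the spherical direct solution leg by leg, carrying full precision between legs.
Leg 1: from (10.223°, 142.104°), δ = 295088/6371000 = 0.046317 rad, θ = 108° → φ = 9.393°, λ = 144.662°.
Leg 2: from (9.393°, 144.662°), δ = 4543706/6371000 = 0.713186 rad, θ = 216° → φ = -23.501°, λ = 119.869°.

latitude -23.501°, longitude 119.869°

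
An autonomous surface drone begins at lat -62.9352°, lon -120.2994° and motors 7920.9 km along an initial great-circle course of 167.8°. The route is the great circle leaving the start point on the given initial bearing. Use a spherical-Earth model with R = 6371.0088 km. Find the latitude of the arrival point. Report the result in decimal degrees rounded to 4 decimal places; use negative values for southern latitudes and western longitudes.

Angular distance δ = d/R = 7920.9 / 6371.0088 = 1.243272 rad.
Converting: φ₁ = -1.098426 rad, θ = 2.928662 rad.
Destination latitude: φ₂ = arcsin( sin φ₁ cos δ + cos φ₁ sin δ cos θ ) = arcsin(-0.707553) = -45.0361°.
Δλ = atan2( sin θ sin δ cos φ₁ , cos δ − sin φ₁ sin φ₂ ) = atan2(0.091041, -0.308371) = 2.854515 rad = 163.5517°.
Hence λ₂ = -120.2994° + 163.5517° = 43.2523°.

latitude -45.0361°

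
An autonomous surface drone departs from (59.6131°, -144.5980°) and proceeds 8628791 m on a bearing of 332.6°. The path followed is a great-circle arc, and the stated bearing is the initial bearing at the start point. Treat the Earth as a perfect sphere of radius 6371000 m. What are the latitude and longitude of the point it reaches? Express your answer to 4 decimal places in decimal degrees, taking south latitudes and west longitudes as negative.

latitude 38.5973°, longitude 70.5083°

δ = 8628791/6371000 = 1.354386 rad (77.6006°).
Converting: φ₁ = 1.040445 rad, θ = 5.804965 rad.
Destination latitude: φ₂ = arcsin( sin φ₁ cos δ + cos φ₁ sin δ cos θ ) = arcsin(0.623843) = 38.5973°.
Δλ = atan2( sin θ sin δ cos φ₁ , cos δ − sin φ₁ sin φ₂ ) = atan2(-0.227356, -0.323420) = -2.528873 rad = -144.8937°.
λ₂ = -144.5980° + -144.8937° = -289.4917°, normalized to (−180°, 180°] → 70.5083°.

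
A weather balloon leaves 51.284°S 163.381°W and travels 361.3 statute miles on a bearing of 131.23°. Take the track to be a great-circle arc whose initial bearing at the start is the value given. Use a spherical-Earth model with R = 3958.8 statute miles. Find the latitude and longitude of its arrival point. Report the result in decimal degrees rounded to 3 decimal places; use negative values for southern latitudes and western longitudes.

δ = 361.3/3958.8 = 0.091265 rad (5.2291°).
Converting: φ₁ = -0.895075 rad, θ = 2.290396 rad.
Applying the spherical law of cosines for sides, sin φ₂ = sin φ₁ cos δ + cos φ₁ sin δ cos θ = -0.814579, so φ₂ = -54.546°.
Δλ = atan2( sin θ sin δ cos φ₁ , cos δ − sin φ₁ sin φ₂ ) = atan2(0.042871, 0.360259) = 0.118443 rad = 6.786°.
Hence λ₂ = -163.381° + 6.786° = -156.595°.

latitude -54.546°, longitude -156.595°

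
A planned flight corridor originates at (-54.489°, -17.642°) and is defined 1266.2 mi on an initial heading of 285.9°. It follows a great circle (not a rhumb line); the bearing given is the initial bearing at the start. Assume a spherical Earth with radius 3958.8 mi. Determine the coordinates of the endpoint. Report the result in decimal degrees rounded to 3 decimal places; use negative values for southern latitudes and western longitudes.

latitude -46.277°, longitude -43.587°

Central angle δ = d/R = 0.319844 rad.
Converting: φ₁ = -0.951012 rad, θ = 4.989896 rad.
Applying the spherical law of cosines for sides, sin φ₂ = sin φ₁ cos δ + cos φ₁ sin δ cos θ = -0.722687, so φ₂ = -46.277°.
Δλ = atan2( sin θ sin δ cos φ₁ , cos δ − sin φ₁ sin φ₂ ) = atan2(-0.175646, 0.361014) = -0.452817 rad = -25.945°.
λ₂ = λ₁ + Δλ = -43.587°.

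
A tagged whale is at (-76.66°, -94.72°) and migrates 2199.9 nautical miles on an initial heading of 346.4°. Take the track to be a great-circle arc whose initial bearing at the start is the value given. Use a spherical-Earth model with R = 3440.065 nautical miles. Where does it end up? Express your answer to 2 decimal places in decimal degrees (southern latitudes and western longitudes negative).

latitude -40.31°, longitude -105.32°

Angular distance δ = d/R = 2199.9 / 3440.065 = 0.639494 rad.
Start latitude φ₁ = -1.337969 rad; initial bearing θ = 6.045821 rad.
sin φ₂ = sin φ₁ cos δ + cos φ₁ sin δ cos θ = (-0.973018)(0.802398) + (0.230729)(0.596789)(0.971961) = -0.646912
φ₂ = asin(-0.646912) = -0.703528 rad = -40.31°.
Then Δλ = atan2(-0.032378, 0.172941) = -0.185079 rad, from sin θ sin δ cos φ₁ over cos δ − sin φ₁ sin φ₂.
λ₂ = -94.72° + -10.60° = -105.32°.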